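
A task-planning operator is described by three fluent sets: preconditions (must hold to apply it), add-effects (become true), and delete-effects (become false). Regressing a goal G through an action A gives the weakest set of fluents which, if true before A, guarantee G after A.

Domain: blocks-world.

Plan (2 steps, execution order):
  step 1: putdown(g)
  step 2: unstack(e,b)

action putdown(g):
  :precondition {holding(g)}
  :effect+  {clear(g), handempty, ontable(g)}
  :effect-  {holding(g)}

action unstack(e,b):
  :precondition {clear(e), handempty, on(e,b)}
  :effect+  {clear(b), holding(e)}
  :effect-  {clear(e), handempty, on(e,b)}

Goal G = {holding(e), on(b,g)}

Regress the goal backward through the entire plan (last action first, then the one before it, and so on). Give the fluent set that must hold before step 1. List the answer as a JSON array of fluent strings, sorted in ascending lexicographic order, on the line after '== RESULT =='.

Regress step by step:
  through step 2 (unstack(e,b)): drop {holding(e)}, keep {on(b,g)}, require {clear(e), handempty, on(e,b)}
    → {clear(e), handempty, on(b,g), on(e,b)}
  through step 1 (putdown(g)): drop {handempty}, keep {clear(e), on(b,g), on(e,b)}, require {holding(g)}
    → {clear(e), holding(g), on(b,g), on(e,b)}

== RESULT ==
["clear(e)", "holding(g)", "on(b,g)", "on(e,b)"]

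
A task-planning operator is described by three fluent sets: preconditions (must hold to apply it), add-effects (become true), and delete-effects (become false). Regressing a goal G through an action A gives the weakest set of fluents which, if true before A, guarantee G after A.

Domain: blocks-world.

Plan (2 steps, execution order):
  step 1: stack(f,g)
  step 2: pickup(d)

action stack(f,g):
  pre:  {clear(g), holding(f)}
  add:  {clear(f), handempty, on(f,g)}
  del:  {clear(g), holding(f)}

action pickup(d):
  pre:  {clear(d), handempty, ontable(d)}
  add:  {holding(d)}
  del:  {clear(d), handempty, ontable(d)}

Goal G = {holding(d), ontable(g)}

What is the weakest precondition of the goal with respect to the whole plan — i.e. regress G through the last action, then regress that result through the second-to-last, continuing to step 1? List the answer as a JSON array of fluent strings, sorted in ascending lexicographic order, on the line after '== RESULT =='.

Regress step by step:
  through step 2 (pickup(d)): drop {holding(d)}, keep {ontable(g)}, require {clear(d), handempty, ontable(d)}
    → {clear(d), handempty, ontable(d), ontable(g)}
  through step 1 (stack(f,g)): drop {handempty}, keep {clear(d), ontable(d), ontable(g)}, require {clear(g), holding(f)}
    → {clear(d), clear(g), holding(f), ontable(d), ontable(g)}

== RESULT ==
["clear(d)", "clear(g)", "holding(f)", "ontable(d)", "ontable(g)"]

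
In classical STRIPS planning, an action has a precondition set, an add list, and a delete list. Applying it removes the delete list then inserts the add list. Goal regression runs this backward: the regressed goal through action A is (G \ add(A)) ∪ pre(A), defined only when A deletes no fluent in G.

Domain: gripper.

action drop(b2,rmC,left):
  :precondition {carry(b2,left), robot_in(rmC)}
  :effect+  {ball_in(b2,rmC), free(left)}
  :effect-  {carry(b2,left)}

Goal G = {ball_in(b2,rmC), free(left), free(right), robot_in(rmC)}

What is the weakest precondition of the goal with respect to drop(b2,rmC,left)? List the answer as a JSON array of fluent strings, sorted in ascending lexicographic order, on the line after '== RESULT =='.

Regress:
  G ∩ del = {}  (empty — regression defined)
  G \ add = {ball_in(b2,rmC), free(left), free(right), robot_in(rmC)} \ {ball_in(b2,rmC), free(left)} = {free(right), robot_in(rmC)}
  ∪ pre   = {free(right), robot_in(rmC)} ∪ {carry(b2,left), robot_in(rmC)}
          = {carry(b2,left), free(right), robot_in(rmC)}

== RESULT ==
["carry(b2,left)", "free(right)", "robot_in(rmC)"]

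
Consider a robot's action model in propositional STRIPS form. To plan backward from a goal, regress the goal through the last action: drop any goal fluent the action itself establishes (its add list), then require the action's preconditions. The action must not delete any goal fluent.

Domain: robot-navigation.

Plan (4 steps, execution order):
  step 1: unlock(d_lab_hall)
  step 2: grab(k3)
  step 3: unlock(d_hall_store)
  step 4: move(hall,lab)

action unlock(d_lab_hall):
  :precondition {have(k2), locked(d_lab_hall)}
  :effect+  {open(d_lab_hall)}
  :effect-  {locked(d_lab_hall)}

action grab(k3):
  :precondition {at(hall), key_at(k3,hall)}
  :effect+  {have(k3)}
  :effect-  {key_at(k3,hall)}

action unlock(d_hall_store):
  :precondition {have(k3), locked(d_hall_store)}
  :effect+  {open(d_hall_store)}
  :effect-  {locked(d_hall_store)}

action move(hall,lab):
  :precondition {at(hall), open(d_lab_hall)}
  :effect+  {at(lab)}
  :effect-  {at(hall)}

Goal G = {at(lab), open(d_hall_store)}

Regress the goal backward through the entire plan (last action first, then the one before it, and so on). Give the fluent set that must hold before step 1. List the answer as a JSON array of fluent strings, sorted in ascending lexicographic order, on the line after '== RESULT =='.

Work backward from the goal:
  through step 4 (move(hall,lab)): drop {at(lab)}, keep {open(d_hall_store)}, require {at(hall), open(d_lab_hall)}
    → {at(hall), open(d_hall_store), open(d_lab_hall)}
  through step 3 (unlock(d_hall_store)): drop {open(d_hall_store)}, keep {at(hall), open(d_lab_hall)}, require {have(k3), locked(d_hall_store)}
    → {at(hall), have(k3), locked(d_hall_store), open(d_lab_hall)}
  through step 2 (grab(k3)): drop {have(k3)}, keep {at(hall), locked(d_hall_store), open(d_lab_hall)}, require {at(hall), key_at(k3,hall)}
    → {at(hall), key_at(k3,hall), locked(d_hall_store), open(d_lab_hall)}
  through step 1 (unlock(d_lab_hall)): drop {open(d_lab_hall)}, keep {at(hall), key_at(k3,hall), locked(d_hall_store)}, require {have(k2), locked(d_lab_hall)}
    → {at(hall), have(k2), key_at(k3,hall), locked(d_hall_store), locked(d_lab_hall)}

== RESULT ==
["at(hall)", "have(k2)", "key_at(k3,hall)", "locked(d_hall_store)", "locked(d_lab_hall)"]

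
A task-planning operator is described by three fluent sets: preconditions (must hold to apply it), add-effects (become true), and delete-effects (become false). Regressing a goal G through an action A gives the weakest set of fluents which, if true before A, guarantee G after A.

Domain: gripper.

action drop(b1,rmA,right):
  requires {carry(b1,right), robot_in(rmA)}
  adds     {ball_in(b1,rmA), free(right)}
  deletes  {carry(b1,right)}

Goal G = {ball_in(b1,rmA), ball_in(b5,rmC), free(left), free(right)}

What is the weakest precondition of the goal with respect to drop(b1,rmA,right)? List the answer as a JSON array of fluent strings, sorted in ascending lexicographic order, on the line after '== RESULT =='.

Compute (G \ add) ∪ pre:
  G ∩ del = {}  (empty — regression defined)
  G \ add = {ball_in(b1,rmA), ball_in(b5,rmC), free(left), free(right)} \ {ball_in(b1,rmA), free(right)} = {ball_in(b5,rmC), free(left)}
  ∪ pre   = {ball_in(b5,rmC), free(left)} ∪ {carry(b1,right), robot_in(rmA)}
          = {ball_in(b5,rmC), carry(b1,right), free(left), robot_in(rmA)}

== RESULT ==
["ball_in(b5,rmC)", "carry(b1,right)", "free(left)", "robot_in(rmA)"]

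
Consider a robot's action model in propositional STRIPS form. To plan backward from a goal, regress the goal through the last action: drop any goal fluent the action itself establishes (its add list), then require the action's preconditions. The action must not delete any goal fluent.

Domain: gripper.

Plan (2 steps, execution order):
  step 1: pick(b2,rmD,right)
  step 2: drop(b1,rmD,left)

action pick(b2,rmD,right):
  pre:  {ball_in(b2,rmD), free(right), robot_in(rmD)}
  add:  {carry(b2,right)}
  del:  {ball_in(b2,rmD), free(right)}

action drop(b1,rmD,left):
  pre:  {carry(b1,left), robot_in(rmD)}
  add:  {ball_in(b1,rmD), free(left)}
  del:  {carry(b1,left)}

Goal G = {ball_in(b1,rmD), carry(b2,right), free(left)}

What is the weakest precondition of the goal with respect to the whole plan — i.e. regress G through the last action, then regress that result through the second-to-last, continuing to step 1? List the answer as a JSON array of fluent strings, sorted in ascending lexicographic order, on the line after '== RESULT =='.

Regress step by step:
  through step 2 (drop(b1,rmD,left)): drop {ball_in(b1,rmD), free(left)}, keep {carry(b2,right)}, require {carry(b1,left), robot_in(rmD)}
    → {carry(b1,left), carry(b2,right), robot_in(rmD)}
  through step 1 (pick(b2,rmD,right)): drop {carry(b2,right)}, keep {carry(b1,left), robot_in(rmD)}, require {ball_in(b2,rmD), free(right), robot_in(rmD)}
    → {ball_in(b2,rmD), carry(b1,left), free(right), robot_in(rmD)}

== RESULT ==
["ball_in(b2,rmD)", "carry(b1,left)", "free(right)", "robot_in(rmD)"]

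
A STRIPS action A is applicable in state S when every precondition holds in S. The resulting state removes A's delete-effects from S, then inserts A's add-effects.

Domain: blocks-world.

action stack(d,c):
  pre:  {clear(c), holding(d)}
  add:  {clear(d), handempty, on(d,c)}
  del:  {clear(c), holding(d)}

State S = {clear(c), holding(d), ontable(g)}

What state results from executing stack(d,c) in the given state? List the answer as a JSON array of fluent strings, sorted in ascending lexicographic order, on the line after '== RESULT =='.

Progress:
  pre ⊆ S: {clear(c), holding(d)} ⊆ S  — applicable
  S \ del = {ontable(g)}
  ∪ add   = {clear(d), handempty, on(d,c), ontable(g)}

== RESULT ==
["clear(d)", "handempty", "on(d,c)", "ontable(g)"]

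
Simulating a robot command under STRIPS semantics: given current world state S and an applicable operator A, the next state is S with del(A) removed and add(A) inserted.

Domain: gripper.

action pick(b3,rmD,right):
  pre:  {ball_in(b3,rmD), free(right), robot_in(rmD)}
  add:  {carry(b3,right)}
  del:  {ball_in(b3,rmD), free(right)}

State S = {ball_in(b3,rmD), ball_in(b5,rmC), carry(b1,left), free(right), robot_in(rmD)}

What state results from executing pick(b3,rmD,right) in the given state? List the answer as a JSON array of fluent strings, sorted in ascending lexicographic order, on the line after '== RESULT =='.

Progress:
  pre ⊆ S: {ball_in(b3,rmD), free(right), robot_in(rmD)} ⊆ S  — applicable
  S \ del = {ball_in(b5,rmC), carry(b1,left), robot_in(rmD)}
  ∪ add   = {ball_in(b5,rmC), carry(b1,left), carry(b3,right), robot_in(rmD)}

== RESULT ==
["ball_in(b5,rmC)", "carry(b1,left)", "carry(b3,right)", "robot_in(rmD)"]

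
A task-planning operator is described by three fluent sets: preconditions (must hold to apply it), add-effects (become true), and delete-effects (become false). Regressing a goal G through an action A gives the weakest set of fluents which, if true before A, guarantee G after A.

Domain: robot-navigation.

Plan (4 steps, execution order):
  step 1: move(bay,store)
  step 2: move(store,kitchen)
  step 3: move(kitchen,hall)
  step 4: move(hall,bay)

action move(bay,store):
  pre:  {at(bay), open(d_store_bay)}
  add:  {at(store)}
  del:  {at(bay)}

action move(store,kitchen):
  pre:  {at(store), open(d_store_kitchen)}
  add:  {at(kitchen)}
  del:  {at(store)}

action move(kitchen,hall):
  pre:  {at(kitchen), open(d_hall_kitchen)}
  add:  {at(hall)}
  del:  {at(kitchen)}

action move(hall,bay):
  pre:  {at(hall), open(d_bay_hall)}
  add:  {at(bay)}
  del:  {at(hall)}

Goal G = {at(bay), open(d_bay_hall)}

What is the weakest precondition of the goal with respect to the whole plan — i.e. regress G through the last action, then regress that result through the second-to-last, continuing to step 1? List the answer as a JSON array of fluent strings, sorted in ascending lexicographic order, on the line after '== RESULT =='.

Work backward from the goal:
  through step 4 (move(hall,bay)): drop {at(bay)}, keep {open(d_bay_hall)}, require {at(hall), open(d_bay_hall)}
    → {at(hall), open(d_bay_hall)}
  through step 3 (move(kitchen,hall)): drop {at(hall)}, keep {open(d_bay_hall)}, require {at(kitchen), open(d_hall_kitchen)}
    → {at(kitchen), open(d_bay_hall), open(d_hall_kitchen)}
  through step 2 (move(store,kitchen)): drop {at(kitchen)}, keep {open(d_bay_hall), open(d_hall_kitchen)}, require {at(store), open(d_store_kitchen)}
    → {at(store), open(d_bay_hall), open(d_hall_kitchen), open(d_store_kitchen)}
  through step 1 (move(bay,store)): drop {at(store)}, keep {open(d_bay_hall), open(d_hall_kitchen), open(d_store_kitchen)}, require {at(bay), open(d_store_bay)}
    → {at(bay), open(d_bay_hall), open(d_hall_kitchen), open(d_store_bay), open(d_store_kitchen)}

== RESULT ==
["at(bay)", "open(d_bay_hall)", "open(d_hall_kitchen)", "open(d_store_bay)", "open(d_store_kitchen)"]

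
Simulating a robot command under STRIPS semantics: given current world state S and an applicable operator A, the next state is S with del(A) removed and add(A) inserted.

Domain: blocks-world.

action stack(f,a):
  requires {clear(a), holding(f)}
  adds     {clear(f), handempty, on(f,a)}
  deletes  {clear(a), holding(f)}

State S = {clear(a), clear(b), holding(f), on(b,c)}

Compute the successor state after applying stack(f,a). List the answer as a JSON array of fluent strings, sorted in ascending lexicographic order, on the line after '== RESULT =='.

Compute (S \ del) ∪ add:
  pre ⊆ S: {clear(a), holding(f)} ⊆ S  — applicable
  S \ del = {clear(b), on(b,c)}
  ∪ add   = {clear(b), clear(f), handempty, on(b,c), on(f,a)}

== RESULT ==
["clear(b)", "clear(f)", "handempty", "on(b,c)", "on(f,a)"]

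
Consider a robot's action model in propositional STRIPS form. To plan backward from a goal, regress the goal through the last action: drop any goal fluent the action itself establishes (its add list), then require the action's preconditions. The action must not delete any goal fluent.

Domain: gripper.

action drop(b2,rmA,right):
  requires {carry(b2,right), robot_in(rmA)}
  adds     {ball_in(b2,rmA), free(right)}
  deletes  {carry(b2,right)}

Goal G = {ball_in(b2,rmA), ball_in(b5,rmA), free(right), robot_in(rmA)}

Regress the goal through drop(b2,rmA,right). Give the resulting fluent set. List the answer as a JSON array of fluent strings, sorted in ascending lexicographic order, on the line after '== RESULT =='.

Regress:
  G ∩ del = {}  (empty — regression defined)
  G \ add = {ball_in(b2,rmA), ball_in(b5,rmA), free(right), robot_in(rmA)} \ {ball_in(b2,rmA), free(right)} = {ball_in(b5,rmA), robot_in(rmA)}
  ∪ pre   = {ball_in(b5,rmA), robot_in(rmA)} ∪ {carry(b2,right), robot_in(rmA)}
          = {ball_in(b5,rmA), carry(b2,right), robot_in(rmA)}

== RESULT ==
["ball_in(b5,rmA)", "carry(b2,right)", "robot_in(rmA)"]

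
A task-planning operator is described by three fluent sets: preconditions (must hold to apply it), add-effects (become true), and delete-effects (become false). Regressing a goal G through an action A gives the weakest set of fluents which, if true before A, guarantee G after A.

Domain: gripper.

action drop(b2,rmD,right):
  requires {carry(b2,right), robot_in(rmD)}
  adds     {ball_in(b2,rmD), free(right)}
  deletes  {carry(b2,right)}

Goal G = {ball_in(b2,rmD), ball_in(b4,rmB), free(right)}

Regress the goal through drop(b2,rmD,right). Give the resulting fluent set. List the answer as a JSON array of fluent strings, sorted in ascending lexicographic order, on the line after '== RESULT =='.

Regress:
  G ∩ del = {}  (empty — regression defined)
  G \ add = {ball_in(b2,rmD), ball_in(b4,rmB), free(right)} \ {ball_in(b2,rmD), free(right)} = {ball_in(b4,rmB)}
  ∪ pre   = {ball_in(b4,rmB)} ∪ {carry(b2,right), robot_in(rmD)}
          = {ball_in(b4,rmB), carry(b2,right), robot_in(rmD)}

== RESULT ==
["ball_in(b4,rmB)", "carry(b2,right)", "robot_in(rmD)"]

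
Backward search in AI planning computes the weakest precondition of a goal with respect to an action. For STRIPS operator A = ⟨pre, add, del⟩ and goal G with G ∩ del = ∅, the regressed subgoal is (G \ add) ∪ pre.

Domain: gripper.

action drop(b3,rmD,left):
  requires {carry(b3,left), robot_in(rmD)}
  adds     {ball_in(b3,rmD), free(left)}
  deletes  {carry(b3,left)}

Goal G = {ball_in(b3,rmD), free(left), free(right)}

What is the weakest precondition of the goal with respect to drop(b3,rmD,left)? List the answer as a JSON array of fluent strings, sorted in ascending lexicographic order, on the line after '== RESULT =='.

Compute (G \ add) ∪ pre:
  G ∩ del = {}  (empty — regression defined)
  G \ add = {ball_in(b3,rmD), free(left), free(right)} \ {ball_in(b3,rmD), free(left)} = {free(right)}
  ∪ pre   = {free(right)} ∪ {carry(b3,left), robot_in(rmD)}
          = {carry(b3,left), free(right), robot_in(rmD)}

== RESULT ==
["carry(b3,left)", "free(right)", "robot_in(rmD)"]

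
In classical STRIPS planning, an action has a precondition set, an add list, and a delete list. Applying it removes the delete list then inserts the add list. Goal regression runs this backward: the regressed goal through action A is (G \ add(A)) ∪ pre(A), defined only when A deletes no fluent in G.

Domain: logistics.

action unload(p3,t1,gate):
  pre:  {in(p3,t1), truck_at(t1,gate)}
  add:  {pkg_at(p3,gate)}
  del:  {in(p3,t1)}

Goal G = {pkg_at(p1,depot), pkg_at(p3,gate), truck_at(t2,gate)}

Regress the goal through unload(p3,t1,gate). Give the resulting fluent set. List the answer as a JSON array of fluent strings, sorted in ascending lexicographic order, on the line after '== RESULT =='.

Compute (G \ add) ∪ pre:
  G ∩ del = {}  (empty — regression defined)
  G \ add = {pkg_at(p1,depot), pkg_at(p3,gate), truck_at(t2,gate)} \ {pkg_at(p3,gate)} = {pkg_at(p1,depot), truck_at(t2,gate)}
  ∪ pre   = {pkg_at(p1,depot), truck_at(t2,gate)} ∪ {in(p3,t1), truck_at(t1,gate)}
          = {in(p3,t1), pkg_at(p1,depot), truck_at(t1,gate), truck_at(t2,gate)}

== RESULT ==
["in(p3,t1)", "pkg_at(p1,depot)", "truck_at(t1,gate)", "truck_at(t2,gate)"]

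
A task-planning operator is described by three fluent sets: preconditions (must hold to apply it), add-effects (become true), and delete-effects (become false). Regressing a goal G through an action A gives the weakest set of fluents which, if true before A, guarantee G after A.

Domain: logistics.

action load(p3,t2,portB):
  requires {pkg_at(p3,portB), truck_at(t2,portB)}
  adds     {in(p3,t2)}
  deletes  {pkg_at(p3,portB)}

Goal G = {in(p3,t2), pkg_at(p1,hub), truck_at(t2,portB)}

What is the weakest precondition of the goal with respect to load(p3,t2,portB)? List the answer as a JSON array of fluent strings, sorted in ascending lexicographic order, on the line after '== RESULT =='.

Regress:
  G ∩ del = {}  (empty — regression defined)
  G \ add = {in(p3,t2), pkg_at(p1,hub), truck_at(t2,portB)} \ {in(p3,t2)} = {pkg_at(p1,hub), truck_at(t2,portB)}
  ∪ pre   = {pkg_at(p1,hub), truck_at(t2,portB)} ∪ {pkg_at(p3,portB), truck_at(t2,portB)}
          = {pkg_at(p1,hub), pkg_at(p3,portB), truck_at(t2,portB)}

== RESULT ==
["pkg_at(p1,hub)", "pkg_at(p3,portB)", "truck_at(t2,portB)"]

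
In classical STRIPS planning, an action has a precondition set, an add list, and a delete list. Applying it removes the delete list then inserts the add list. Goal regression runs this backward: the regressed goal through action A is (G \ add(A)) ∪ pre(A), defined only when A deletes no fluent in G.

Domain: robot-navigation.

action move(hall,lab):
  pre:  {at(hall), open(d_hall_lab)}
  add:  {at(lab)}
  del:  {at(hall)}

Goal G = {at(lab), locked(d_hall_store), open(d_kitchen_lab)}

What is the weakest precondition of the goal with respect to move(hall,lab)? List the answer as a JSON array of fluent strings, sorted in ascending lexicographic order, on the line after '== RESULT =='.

Regress:
  G ∩ del = {}  (empty — regression defined)
  G \ add = {at(lab), locked(d_hall_store), open(d_kitchen_lab)} \ {at(lab)} = {locked(d_hall_store), open(d_kitchen_lab)}
  ∪ pre   = {locked(d_hall_store), open(d_kitchen_lab)} ∪ {at(hall), open(d_hall_lab)}
          = {at(hall), locked(d_hall_store), open(d_hall_lab), open(d_kitchen_lab)}

== RESULT ==
["at(hall)", "locked(d_hall_store)", "open(d_hall_lab)", "open(d_kitchen_lab)"]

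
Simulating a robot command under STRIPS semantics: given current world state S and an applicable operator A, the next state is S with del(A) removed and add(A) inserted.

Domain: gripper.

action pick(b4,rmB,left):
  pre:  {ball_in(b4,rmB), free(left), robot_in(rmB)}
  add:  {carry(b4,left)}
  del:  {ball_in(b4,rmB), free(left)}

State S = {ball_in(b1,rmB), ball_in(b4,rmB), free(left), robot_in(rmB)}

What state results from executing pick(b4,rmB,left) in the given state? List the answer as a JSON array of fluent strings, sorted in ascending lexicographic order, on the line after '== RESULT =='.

Progress:
  pre ⊆ S: {ball_in(b4,rmB), free(left), robot_in(rmB)} ⊆ S  — applicable
  S \ del = {ball_in(b1,rmB), robot_in(rmB)}
  ∪ add   = {ball_in(b1,rmB), carry(b4,left), robot_in(rmB)}

== RESULT ==
["ball_in(b1,rmB)", "carry(b4,left)", "robot_in(rmB)"]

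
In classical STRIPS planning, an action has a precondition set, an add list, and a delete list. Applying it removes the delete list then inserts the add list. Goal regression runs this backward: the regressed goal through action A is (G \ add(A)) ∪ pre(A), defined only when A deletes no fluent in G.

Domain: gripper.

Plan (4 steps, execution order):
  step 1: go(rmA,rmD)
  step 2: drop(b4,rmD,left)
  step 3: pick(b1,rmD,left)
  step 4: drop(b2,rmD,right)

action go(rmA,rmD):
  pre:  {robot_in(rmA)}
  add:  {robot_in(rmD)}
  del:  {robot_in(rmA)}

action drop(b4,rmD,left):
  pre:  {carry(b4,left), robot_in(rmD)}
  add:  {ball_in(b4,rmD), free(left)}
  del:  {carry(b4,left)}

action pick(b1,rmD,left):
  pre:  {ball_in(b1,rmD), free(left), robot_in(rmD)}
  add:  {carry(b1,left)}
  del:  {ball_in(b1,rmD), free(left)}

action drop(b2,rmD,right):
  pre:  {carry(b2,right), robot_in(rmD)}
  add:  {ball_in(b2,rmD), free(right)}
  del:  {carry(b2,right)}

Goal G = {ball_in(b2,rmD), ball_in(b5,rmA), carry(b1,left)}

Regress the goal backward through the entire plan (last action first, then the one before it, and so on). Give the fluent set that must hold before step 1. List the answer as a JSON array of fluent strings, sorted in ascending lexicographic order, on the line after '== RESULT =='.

Regress step by step:
  through step 4 (drop(b2,rmD,right)): drop {ball_in(b2,rmD)}, keep {ball_in(b5,rmA), carry(b1,left)}, require {carry(b2,right), robot_in(rmD)}
    → {ball_in(b5,rmA), carry(b1,left), carry(b2,right), robot_in(rmD)}
  through step 3 (pick(b1,rmD,left)): drop {carry(b1,left)}, keep {ball_in(b5,rmA), carry(b2,right), robot_in(rmD)}, require {ball_in(b1,rmD), free(left), robot_in(rmD)}
    → {ball_in(b1,rmD), ball_in(b5,rmA), carry(b2,right), free(left), robot_in(rmD)}
  through step 2 (drop(b4,rmD,left)): drop {free(left)}, keep {ball_in(b1,rmD), ball_in(b5,rmA), carry(b2,right), robot_in(rmD)}, require {carry(b4,left), robot_in(rmD)}
    → {ball_in(b1,rmD), ball_in(b5,rmA), carry(b2,right), carry(b4,left), robot_in(rmD)}
  through step 1 (go(rmA,rmD)): drop {robot_in(rmD)}, keep {ball_in(b1,rmD), ball_in(b5,rmA), carry(b2,right), carry(b4,left)}, require {robot_in(rmA)}
    → {ball_in(b1,rmD), ball_in(b5,rmA), carry(b2,right), carry(b4,left), robot_in(rmA)}

== RESULT ==
["ball_in(b1,rmD)", "ball_in(b5,rmA)", "carry(b2,right)", "carry(b4,left)", "robot_in(rmA)"]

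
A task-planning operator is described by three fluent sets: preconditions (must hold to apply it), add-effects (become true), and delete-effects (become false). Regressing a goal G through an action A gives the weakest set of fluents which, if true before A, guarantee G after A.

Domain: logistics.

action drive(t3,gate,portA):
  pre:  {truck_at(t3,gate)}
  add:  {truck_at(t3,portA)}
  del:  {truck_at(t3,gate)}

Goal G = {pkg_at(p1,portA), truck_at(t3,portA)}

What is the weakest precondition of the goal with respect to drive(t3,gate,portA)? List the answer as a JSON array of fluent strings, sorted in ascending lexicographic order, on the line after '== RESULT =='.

Regress:
  G ∩ del = {}  (empty — regression defined)
  G \ add = {pkg_at(p1,portA), truck_at(t3,portA)} \ {truck_at(t3,portA)} = {pkg_at(p1,portA)}
  ∪ pre   = {pkg_at(p1,portA)} ∪ {truck_at(t3,gate)}
          = {pkg_at(p1,portA), truck_at(t3,gate)}

== RESULT ==
["pkg_at(p1,portA)", "truck_at(t3,gate)"]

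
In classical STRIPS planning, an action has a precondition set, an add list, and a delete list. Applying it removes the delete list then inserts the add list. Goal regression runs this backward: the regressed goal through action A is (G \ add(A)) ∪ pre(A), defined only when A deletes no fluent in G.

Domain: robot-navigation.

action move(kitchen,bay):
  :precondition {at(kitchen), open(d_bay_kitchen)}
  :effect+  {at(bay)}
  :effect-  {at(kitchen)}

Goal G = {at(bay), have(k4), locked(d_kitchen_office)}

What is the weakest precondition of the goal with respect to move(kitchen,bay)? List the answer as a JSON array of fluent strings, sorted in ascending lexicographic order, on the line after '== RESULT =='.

Compute (G \ add) ∪ pre:
  G ∩ del = {}  (empty — regression defined)
  G \ add = {at(bay), have(k4), locked(d_kitchen_office)} \ {at(bay)} = {have(k4), locked(d_kitchen_office)}
  ∪ pre   = {have(k4), locked(d_kitchen_office)} ∪ {at(kitchen), open(d_bay_kitchen)}
          = {at(kitchen), have(k4), locked(d_kitchen_office), open(d_bay_kitchen)}

== RESULT ==
["at(kitchen)", "have(k4)", "locked(d_kitchen_office)", "open(d_bay_kitchen)"]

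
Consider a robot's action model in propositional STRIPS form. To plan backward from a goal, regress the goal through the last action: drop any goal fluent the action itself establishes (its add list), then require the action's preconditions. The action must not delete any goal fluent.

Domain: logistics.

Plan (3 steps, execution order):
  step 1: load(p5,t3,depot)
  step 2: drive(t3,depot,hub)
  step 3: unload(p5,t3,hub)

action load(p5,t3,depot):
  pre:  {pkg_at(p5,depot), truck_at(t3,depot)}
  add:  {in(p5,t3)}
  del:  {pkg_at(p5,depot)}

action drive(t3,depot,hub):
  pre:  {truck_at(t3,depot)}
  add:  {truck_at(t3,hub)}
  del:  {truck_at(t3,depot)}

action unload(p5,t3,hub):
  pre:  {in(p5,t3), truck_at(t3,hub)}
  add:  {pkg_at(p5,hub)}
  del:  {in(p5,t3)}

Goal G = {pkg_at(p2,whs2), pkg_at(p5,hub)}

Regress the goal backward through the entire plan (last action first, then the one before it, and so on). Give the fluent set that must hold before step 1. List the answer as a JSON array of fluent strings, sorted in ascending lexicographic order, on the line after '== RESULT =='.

Work backward from the goal:
  through step 3 (unload(p5,t3,hub)): drop {pkg_at(p5,hub)}, keep {pkg_at(p2,whs2)}, require {in(p5,t3), truck_at(t3,hub)}
    → {in(p5,t3), pkg_at(p2,whs2), truck_at(t3,hub)}
  through step 2 (drive(t3,depot,hub)): drop {truck_at(t3,hub)}, keep {in(p5,t3), pkg_at(p2,whs2)}, require {truck_at(t3,depot)}
    → {in(p5,t3), pkg_at(p2,whs2), truck_at(t3,depot)}
  through step 1 (load(p5,t3,depot)): drop {in(p5,t3)}, keep {pkg_at(p2,whs2), truck_at(t3,depot)}, require {pkg_at(p5,depot), truck_at(t3,depot)}
    → {pkg_at(p2,whs2), pkg_at(p5,depot), truck_at(t3,depot)}

== RESULT ==
["pkg_at(p2,whs2)", "pkg_at(p5,depot)", "truck_at(t3,depot)"]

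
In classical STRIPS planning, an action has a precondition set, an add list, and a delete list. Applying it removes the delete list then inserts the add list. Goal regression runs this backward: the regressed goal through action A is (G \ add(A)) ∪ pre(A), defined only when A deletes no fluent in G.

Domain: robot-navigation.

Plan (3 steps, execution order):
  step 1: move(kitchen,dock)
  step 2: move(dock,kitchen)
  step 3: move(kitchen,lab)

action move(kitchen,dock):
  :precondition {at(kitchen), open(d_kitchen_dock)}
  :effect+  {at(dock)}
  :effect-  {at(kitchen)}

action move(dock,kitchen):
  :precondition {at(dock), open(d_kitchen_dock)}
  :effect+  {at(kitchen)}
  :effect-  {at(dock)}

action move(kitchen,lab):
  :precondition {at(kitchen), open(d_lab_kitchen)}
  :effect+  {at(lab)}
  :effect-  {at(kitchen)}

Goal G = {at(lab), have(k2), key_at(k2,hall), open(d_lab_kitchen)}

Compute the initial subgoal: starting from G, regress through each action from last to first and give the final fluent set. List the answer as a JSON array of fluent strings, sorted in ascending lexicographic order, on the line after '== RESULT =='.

Regress step by step:
  through step 3 (move(kitchen,lab)): drop {at(lab)}, keep {have(k2), key_at(k2,hall), open(d_lab_kitchen)}, require {at(kitchen), open(d_lab_kitchen)}
    → {at(kitchen), have(k2), key_at(k2,hall), open(d_lab_kitchen)}
  through step 2 (move(dock,kitchen)): drop {at(kitchen)}, keep {have(k2), key_at(k2,hall), open(d_lab_kitchen)}, require {at(dock), open(d_kitchen_dock)}
    → {at(dock), have(k2), key_at(k2,hall), open(d_kitchen_dock), open(d_lab_kitchen)}
  through step 1 (move(kitchen,dock)): drop {at(dock)}, keep {have(k2), key_at(k2,hall), open(d_kitchen_dock), open(d_lab_kitchen)}, require {at(kitchen), open(d_kitchen_dock)}
    → {at(kitchen), have(k2), key_at(k2,hall), open(d_kitchen_dock), open(d_lab_kitchen)}

== RESULT ==
["at(kitchen)", "have(k2)", "key_at(k2,hall)", "open(d_kitchen_dock)", "open(d_lab_kitchen)"]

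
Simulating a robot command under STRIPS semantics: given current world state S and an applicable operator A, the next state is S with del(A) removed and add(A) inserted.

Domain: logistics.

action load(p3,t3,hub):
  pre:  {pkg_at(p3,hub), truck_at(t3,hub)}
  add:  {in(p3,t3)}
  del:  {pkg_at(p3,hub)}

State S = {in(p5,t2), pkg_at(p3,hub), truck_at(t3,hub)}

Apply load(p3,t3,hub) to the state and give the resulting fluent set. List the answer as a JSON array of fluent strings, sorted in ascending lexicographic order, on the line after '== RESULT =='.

Progress:
  pre ⊆ S: {pkg_at(p3,hub), truck_at(t3,hub)} ⊆ S  — applicable
  S \ del = {in(p5,t2), truck_at(t3,hub)}
  ∪ add   = {in(p3,t3), in(p5,t2), truck_at(t3,hub)}

== RESULT ==
["in(p3,t3)", "in(p5,t2)", "truck_at(t3,hub)"]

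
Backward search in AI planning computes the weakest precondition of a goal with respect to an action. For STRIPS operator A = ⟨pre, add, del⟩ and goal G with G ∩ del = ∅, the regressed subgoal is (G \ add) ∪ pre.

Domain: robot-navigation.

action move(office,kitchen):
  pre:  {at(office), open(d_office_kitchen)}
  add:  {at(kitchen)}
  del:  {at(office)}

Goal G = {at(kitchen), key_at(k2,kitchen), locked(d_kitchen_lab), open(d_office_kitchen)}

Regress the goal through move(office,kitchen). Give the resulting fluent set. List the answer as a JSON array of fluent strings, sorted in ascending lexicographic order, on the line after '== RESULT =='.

Compute (G \ add) ∪ pre:
  G ∩ del = {}  (empty — regression defined)
  G \ add = {at(kitchen), key_at(k2,kitchen), locked(d_kitchen_lab), open(d_office_kitchen)} \ {at(kitchen)} = {key_at(k2,kitchen), locked(d_kitchen_lab), open(d_office_kitchen)}
  ∪ pre   = {key_at(k2,kitchen), locked(d_kitchen_lab), open(d_office_kitchen)} ∪ {at(office), open(d_office_kitchen)}
          = {at(office), key_at(k2,kitchen), locked(d_kitchen_lab), open(d_office_kitchen)}

== RESULT ==
["at(office)", "key_at(k2,kitchen)", "locked(d_kitchen_lab)", "open(d_office_kitchen)"]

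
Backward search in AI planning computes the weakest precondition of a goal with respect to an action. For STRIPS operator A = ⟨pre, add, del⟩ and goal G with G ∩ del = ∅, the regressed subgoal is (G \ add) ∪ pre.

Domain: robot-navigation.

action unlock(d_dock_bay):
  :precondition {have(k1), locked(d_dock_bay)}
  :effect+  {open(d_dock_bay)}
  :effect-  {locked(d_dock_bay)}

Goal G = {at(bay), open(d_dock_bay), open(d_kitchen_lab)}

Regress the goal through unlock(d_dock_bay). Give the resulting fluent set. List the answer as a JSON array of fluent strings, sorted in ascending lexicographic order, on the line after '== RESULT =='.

Compute (G \ add) ∪ pre:
  G ∩ del = {}  (empty — regression defined)
  G \ add = {at(bay), open(d_dock_bay), open(d_kitchen_lab)} \ {open(d_dock_bay)} = {at(bay), open(d_kitchen_lab)}
  ∪ pre   = {at(bay), open(d_kitchen_lab)} ∪ {have(k1), locked(d_dock_bay)}
          = {at(bay), have(k1), locked(d_dock_bay), open(d_kitchen_lab)}

== RESULT ==
["at(bay)", "have(k1)", "locked(d_dock_bay)", "open(d_kitchen_lab)"]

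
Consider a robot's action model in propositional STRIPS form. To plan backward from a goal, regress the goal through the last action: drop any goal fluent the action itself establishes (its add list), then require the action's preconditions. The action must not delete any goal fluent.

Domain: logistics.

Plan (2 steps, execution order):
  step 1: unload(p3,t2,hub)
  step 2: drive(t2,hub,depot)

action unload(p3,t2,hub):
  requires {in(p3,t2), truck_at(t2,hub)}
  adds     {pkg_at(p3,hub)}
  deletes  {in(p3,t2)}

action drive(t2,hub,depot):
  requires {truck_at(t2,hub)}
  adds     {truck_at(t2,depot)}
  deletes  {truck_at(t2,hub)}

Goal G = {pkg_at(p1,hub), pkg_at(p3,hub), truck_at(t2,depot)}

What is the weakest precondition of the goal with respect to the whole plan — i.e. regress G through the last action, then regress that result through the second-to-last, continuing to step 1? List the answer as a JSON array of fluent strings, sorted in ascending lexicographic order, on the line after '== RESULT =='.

Regress step by step:
  through step 2 (drive(t2,hub,depot)): drop {truck_at(t2,depot)}, keep {pkg_at(p1,hub), pkg_at(p3,hub)}, require {truck_at(t2,hub)}
    → {pkg_at(p1,hub), pkg_at(p3,hub), truck_at(t2,hub)}
  through step 1 (unload(p3,t2,hub)): drop {pkg_at(p3,hub)}, keep {pkg_at(p1,hub), truck_at(t2,hub)}, require {in(p3,t2), truck_at(t2,hub)}
    → {in(p3,t2), pkg_at(p1,hub), truck_at(t2,hub)}

== RESULT ==
["in(p3,t2)", "pkg_at(p1,hub)", "truck_at(t2,hub)"]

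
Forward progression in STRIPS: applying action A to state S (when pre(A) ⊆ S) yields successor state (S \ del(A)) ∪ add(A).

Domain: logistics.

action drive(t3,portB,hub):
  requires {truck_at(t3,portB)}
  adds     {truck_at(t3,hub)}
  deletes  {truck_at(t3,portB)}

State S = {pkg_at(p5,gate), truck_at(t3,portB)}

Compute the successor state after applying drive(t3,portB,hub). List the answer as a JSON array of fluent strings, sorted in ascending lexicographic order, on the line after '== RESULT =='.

Compute (S \ del) ∪ add:
  pre ⊆ S: {truck_at(t3,portB)} ⊆ S  — applicable
  S \ del = {pkg_at(p5,gate)}
  ∪ add   = {pkg_at(p5,gate), truck_at(t3,hub)}

== RESULT ==
["pkg_at(p5,gate)", "truck_at(t3,hub)"]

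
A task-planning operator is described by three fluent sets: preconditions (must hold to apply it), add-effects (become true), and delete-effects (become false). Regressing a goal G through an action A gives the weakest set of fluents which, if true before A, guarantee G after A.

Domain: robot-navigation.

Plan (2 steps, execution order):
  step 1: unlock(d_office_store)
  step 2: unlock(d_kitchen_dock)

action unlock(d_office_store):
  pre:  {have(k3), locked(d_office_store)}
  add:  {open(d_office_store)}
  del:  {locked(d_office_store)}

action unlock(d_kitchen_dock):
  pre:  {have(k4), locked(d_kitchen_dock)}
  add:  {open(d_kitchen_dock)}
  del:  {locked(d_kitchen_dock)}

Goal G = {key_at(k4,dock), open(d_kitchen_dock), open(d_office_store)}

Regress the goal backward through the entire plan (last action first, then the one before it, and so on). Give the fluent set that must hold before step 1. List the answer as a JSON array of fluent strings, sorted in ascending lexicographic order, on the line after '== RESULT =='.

Work backward from the goal:
  through step 2 (unlock(d_kitchen_dock)): drop {open(d_kitchen_dock)}, keep {key_at(k4,dock), open(d_office_store)}, require {have(k4), locked(d_kitchen_dock)}
    → {have(k4), key_at(k4,dock), locked(d_kitchen_dock), open(d_office_store)}
  through step 1 (unlock(d_office_store)): drop {open(d_office_store)}, keep {have(k4), key_at(k4,dock), locked(d_kitchen_dock)}, require {have(k3), locked(d_office_store)}
    → {have(k3), have(k4), key_at(k4,dock), locked(d_kitchen_dock), locked(d_office_store)}

== RESULT ==
["have(k3)", "have(k4)", "key_at(k4,dock)", "locked(d_kitchen_dock)", "locked(d_office_store)"]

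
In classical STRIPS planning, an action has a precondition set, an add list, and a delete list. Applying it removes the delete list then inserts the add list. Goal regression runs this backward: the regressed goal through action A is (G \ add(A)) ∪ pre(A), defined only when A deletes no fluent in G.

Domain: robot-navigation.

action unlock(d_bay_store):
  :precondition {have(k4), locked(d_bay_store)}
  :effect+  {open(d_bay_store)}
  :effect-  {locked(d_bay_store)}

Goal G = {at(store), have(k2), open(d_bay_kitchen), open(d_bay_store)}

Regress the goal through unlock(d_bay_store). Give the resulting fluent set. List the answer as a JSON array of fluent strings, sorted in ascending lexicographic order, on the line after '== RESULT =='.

Regress:
  G ∩ del = {}  (empty — regression defined)
  G \ add = {at(store), have(k2), open(d_bay_kitchen), open(d_bay_store)} \ {open(d_bay_store)} = {at(store), have(k2), open(d_bay_kitchen)}
  ∪ pre   = {at(store), have(k2), open(d_bay_kitchen)} ∪ {have(k4), locked(d_bay_store)}
          = {at(store), have(k2), have(k4), locked(d_bay_store), open(d_bay_kitchen)}

== RESULT ==
["at(store)", "have(k2)", "have(k4)", "locked(d_bay_store)", "open(d_bay_kitchen)"]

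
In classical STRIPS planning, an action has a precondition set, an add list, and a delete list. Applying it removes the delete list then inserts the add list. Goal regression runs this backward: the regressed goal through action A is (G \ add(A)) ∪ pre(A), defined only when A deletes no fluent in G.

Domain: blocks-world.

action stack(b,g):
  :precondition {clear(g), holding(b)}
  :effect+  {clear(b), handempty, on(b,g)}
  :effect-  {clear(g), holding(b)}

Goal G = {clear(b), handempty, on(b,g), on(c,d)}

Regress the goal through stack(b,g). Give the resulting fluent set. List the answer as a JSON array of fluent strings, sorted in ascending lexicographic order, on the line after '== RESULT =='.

Compute (G \ add) ∪ pre:
  G ∩ del = {}  (empty — regression defined)
  G \ add = {clear(b), handempty, on(b,g), on(c,d)} \ {clear(b), handempty, on(b,g)} = {on(c,d)}
  ∪ pre   = {on(c,d)} ∪ {clear(g), holding(b)}
          = {clear(g), holding(b), on(c,d)}

== RESULT ==
["clear(g)", "holding(b)", "on(c,d)"]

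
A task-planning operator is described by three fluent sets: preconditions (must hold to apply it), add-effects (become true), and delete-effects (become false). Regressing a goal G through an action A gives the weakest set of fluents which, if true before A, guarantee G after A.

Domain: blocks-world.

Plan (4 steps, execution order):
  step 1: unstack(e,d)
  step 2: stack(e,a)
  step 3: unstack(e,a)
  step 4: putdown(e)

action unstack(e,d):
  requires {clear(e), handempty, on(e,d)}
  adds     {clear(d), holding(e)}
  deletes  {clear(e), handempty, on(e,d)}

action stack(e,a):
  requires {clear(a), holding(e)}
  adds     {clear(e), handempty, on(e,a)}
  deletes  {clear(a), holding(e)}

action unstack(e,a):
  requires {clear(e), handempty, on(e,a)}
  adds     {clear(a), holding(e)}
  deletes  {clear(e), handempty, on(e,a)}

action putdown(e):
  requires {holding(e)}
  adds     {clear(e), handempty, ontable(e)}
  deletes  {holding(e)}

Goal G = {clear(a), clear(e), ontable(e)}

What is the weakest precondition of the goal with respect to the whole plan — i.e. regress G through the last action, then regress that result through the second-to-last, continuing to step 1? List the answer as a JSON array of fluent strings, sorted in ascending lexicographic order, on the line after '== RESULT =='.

Regress step by step:
  through step 4 (putdown(e)): drop {clear(e), ontable(e)}, keep {clear(a)}, require {holding(e)}
    → {clear(a), holding(e)}
  through step 3 (unstack(e,a)): drop {clear(a), holding(e)}, keep {}, require {clear(e), handempty, on(e,a)}
    → {clear(e), handempty, on(e,a)}
  through step 2 (stack(e,a)): drop {clear(e), handempty, on(e,a)}, keep {}, require {clear(a), holding(e)}
    → {clear(a), holding(e)}
  through step 1 (unstack(e,d)): drop {holding(e)}, keep {clear(a)}, require {clear(e), handempty, on(e,d)}
    → {clear(a), clear(e), handempty, on(e,d)}

== RESULT ==
["clear(a)", "clear(e)", "handempty", "on(e,d)"]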